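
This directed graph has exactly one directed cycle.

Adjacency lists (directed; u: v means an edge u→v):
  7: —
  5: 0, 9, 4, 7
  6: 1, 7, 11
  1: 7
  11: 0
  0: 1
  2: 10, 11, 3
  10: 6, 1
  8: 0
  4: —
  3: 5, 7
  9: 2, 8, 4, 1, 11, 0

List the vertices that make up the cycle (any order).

2, 3, 5, 9

DFS with gray/black marking from 5:
5 gray
  0 gray
    1 gray
      7 gray
      7 black
    1 black
  0 black
  9 gray
    2 gray
      10 gray
        6 gray
          6→1: 1 black — skip
          6→7: 7 black — skip
          11 gray
            11→0: 0 black — skip
          11 black
        6 black
        10→1: 1 black — skip
      10 black
      2→11: 11 black — skip
      3 gray
        3→5: 5 is gray → back edge
Back edge closes the cycle 5 → 9 → 2 → 3 → 5; its vertices are {2, 3, 5, 9}.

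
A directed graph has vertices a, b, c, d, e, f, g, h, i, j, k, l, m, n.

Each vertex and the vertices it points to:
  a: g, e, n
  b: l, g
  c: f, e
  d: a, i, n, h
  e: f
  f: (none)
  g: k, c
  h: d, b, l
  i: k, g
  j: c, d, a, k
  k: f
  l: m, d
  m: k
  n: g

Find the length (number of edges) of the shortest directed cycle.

For each vertex v, BFS finds the shortest path from v back to v.
The shortest such closed walk is d → h → d, length 2.

2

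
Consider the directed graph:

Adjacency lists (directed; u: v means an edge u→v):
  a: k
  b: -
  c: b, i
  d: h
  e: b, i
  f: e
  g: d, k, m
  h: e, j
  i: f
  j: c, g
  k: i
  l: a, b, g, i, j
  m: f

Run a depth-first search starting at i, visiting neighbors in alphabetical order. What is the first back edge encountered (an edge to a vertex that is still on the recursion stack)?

DFS from i (visiting neighbors in alphabetical order); mark gray on enter, black on exit:
i gray
  f gray
    e gray
      b gray
      b black
      e→i: i is gray → back edge
First back edge: e → i.

e→i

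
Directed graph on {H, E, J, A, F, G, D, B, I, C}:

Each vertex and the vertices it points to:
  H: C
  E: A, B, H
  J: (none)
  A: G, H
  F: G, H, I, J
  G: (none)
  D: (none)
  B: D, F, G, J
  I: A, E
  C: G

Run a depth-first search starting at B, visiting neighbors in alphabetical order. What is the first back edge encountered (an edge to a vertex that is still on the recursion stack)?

DFS from B (visiting neighbors in alphabetical order); mark gray on enter, black on exit:
B gray
  D gray
  D black
  F gray
    G gray
    G black
    H gray
      C gray
        C→G: G black — skip
      C black
    H black
    I gray
      A gray
        A→G: G black — skip
        A→H: H black — skip
      A black
      E gray
        E→A: A black — skip
        E→B: B is gray → back edge
First back edge: E → B.

E→B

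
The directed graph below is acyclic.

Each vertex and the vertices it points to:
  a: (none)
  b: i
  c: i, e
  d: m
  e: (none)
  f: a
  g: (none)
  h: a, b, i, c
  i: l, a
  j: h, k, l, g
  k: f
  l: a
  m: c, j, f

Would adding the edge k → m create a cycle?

Yes

Adding k→m creates a cycle iff m can already reach k.
Path from m: m → j → k.
So m → … → k → m is a cycle.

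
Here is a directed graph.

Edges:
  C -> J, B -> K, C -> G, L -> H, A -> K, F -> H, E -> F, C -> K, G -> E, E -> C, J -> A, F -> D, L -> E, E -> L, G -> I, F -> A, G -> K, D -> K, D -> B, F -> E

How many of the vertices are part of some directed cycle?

A vertex is on a directed cycle iff it belongs to a strongly connected component of size ≥ 2 (or has a self-loop).
The vertices on cycles are {C, E, F, G, L} — 5 in total.

5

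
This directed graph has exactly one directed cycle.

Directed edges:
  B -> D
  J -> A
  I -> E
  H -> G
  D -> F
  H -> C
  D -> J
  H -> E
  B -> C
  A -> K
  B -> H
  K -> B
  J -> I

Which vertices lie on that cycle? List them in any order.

A, B, D, J, K

DFS with gray/black marking from B:
B gray
  D gray
    F gray
    F black
    J gray
      A gray
        K gray
          K→B: B is gray → back edge
Back edge closes the cycle B → D → J → A → K → B; its vertices are {A, B, D, J, K}.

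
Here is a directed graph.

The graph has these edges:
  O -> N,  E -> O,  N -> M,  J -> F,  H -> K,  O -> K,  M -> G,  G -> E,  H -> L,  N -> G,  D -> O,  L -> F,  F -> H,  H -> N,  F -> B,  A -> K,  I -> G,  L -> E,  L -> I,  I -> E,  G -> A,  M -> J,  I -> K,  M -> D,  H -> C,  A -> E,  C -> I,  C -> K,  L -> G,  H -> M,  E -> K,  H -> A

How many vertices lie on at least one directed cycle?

A vertex is on a directed cycle iff it belongs to a strongly connected component of size ≥ 2 (or has a self-loop).
The vertices on cycles are {A, C, D, E, F, G, H, I, J, L, M, N, O} — 13 in total.

13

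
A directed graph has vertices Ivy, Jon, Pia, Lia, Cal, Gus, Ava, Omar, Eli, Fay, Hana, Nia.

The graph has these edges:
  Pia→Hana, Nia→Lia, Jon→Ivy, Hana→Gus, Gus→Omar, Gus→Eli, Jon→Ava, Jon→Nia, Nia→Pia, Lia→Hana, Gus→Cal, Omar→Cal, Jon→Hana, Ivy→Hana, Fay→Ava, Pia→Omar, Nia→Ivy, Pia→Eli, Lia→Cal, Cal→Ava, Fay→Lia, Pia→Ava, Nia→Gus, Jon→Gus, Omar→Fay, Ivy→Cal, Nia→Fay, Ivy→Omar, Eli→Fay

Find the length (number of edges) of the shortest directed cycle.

5

For each vertex v, BFS finds the shortest path from v back to v.
The shortest such closed walk is Gus → Eli → Fay → Lia → Hana → Gus, length 5.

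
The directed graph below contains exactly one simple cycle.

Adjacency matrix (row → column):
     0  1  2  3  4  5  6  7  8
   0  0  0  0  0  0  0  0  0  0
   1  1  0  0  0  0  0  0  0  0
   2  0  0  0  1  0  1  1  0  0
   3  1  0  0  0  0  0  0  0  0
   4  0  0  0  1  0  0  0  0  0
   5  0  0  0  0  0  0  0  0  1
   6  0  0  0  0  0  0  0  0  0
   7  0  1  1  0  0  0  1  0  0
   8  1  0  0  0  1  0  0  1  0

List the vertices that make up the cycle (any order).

DFS with gray/black marking from 7:
7 gray
  1 gray
    0 gray
    0 black
  1 black
  6 gray
  6 black
  2 gray
    3 gray
      3→0: 0 black — skip
    3 black
    5 gray
      8 gray
        8→7: 7 is gray → back edge
Back edge closes the cycle 7 → 2 → 5 → 8 → 7; its vertices are {2, 5, 7, 8}.

2, 5, 7, 8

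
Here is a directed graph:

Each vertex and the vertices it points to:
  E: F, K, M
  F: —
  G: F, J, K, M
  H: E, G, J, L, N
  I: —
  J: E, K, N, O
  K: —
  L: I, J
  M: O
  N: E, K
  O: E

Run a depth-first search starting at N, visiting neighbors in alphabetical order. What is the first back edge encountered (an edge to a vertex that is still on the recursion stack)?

O→E

DFS from N (visiting neighbors in alphabetical order); mark gray on enter, black on exit:
N gray
  E gray
    F gray
    F black
    K gray
    K black
    M gray
      O gray
        O→E: E is gray → back edge
First back edge: O → E.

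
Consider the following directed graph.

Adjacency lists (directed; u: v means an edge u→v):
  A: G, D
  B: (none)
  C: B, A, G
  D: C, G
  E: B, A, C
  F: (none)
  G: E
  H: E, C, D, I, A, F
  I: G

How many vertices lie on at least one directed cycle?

A vertex is on a directed cycle iff it belongs to a strongly connected component of size ≥ 2 (or has a self-loop).
The vertices on cycles are {A, C, D, E, G} — 5 in total.

5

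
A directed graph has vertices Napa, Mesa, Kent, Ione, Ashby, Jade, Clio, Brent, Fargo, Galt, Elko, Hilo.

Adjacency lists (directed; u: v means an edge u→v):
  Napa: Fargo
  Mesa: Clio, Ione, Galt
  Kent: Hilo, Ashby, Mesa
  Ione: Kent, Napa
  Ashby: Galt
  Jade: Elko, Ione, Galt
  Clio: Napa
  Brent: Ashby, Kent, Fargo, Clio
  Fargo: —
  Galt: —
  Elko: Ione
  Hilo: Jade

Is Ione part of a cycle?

Yes

Ione is on a cycle iff Ione can reach itself via ≥1 edge.
Ione → Kent → Mesa → Ione — yes.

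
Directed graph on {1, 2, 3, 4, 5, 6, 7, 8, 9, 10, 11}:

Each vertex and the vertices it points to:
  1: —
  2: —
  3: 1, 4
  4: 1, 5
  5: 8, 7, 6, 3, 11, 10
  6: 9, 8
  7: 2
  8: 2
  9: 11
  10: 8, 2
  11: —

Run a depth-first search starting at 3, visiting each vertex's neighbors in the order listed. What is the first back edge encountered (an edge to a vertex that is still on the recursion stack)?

5->3

DFS from 3 (visiting each vertex's neighbors in the order listed); mark gray on enter, black on exit:
3 gray
  1 gray
  1 black
  4 gray
    4→1: 1 black — skip
    5 gray
      8 gray
        2 gray
        2 black
      8 black
      7 gray
        7→2: 2 black — skip
      7 black
      6 gray
        9 gray
          11 gray
          11 black
        9 black
        6→8: 8 black — skip
      6 black
      5→3: 3 is gray → back edge
First back edge: 5 → 3.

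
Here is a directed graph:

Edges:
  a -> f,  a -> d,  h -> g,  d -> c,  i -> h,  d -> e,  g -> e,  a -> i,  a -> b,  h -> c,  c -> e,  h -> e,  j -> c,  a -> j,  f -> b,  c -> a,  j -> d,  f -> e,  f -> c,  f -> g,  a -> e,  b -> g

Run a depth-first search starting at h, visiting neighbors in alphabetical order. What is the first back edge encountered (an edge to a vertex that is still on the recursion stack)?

d->c

DFS from h (visiting neighbors in alphabetical order); mark gray on enter, black on exit:
h gray
  c gray
    a gray
      b gray
        g gray
          e gray
          e black
        g black
      b black
      d gray
        d→c: c is gray → back edge
First back edge: d → c.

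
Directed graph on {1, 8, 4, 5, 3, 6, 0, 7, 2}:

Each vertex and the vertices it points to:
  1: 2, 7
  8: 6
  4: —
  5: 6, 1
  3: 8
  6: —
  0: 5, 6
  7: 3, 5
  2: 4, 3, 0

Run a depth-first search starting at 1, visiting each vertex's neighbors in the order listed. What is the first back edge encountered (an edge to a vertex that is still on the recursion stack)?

DFS from 1 (visiting each vertex's neighbors in the order listed); mark gray on enter, black on exit:
1 gray
  2 gray
    4 gray
    4 black
    3 gray
      8 gray
        6 gray
        6 black
      8 black
    3 black
    0 gray
      5 gray
        5→6: 6 black — skip
        5→1: 1 is gray → back edge
First back edge: 5 → 1.

5->1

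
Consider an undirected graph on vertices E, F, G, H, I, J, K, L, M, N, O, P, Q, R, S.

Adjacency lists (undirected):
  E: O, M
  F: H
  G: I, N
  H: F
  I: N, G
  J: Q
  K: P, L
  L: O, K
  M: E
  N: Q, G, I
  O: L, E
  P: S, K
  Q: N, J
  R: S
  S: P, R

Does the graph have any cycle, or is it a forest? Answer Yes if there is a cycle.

DFS, tracking each vertex's parent; an edge to a visited non-parent vertex closes a cycle.
Start from J:
visit J (parent –)
  visit Q (parent J)
    visit N (parent Q)
      N–Q: parent, skip
      visit G (parent N)
        visit I (parent G)
          I–N: N visited and ≠ parent → cycle
Cycle: N – G – I – N.

Yes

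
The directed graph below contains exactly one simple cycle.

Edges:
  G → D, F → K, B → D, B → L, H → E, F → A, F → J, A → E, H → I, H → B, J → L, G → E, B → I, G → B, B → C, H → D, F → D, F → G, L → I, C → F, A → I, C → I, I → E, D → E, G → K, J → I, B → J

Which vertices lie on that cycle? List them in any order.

B, C, F, G

DFS with gray/black marking from B:
B gray
  D gray
    E gray
    E black
  D black
  L gray
    I gray
      I→E: E black — skip
    I black
  L black
  C gray
    F gray
      G gray
        G→D: D black — skip
        G→B: B is gray → back edge
Back edge closes the cycle B → C → F → G → B; its vertices are {B, C, F, G}.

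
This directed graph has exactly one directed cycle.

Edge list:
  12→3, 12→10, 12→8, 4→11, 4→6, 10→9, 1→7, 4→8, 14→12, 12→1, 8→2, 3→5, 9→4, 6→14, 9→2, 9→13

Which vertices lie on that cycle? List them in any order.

DFS with gray/black marking from 12:
12 gray
  3 gray
    5 gray
    5 black
  3 black
  10 gray
    9 gray
      4 gray
        11 gray
        11 black
        6 gray
          14 gray
            14→12: 12 is gray → back edge
Back edge closes the cycle 12 → 10 → 9 → 4 → 6 → 14 → 12; its vertices are {4, 6, 9, 10, 12, 14}.

4, 6, 9, 10, 12, 14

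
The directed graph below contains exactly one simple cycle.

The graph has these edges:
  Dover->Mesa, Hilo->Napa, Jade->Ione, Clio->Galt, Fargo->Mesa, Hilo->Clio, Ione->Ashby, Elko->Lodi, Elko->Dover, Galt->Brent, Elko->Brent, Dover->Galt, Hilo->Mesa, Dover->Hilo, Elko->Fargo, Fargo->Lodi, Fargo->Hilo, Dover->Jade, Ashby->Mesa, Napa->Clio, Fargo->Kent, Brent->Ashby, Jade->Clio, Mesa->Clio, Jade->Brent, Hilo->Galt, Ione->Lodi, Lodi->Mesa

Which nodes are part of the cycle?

Clio, Galt, Mesa, Ashby, Brent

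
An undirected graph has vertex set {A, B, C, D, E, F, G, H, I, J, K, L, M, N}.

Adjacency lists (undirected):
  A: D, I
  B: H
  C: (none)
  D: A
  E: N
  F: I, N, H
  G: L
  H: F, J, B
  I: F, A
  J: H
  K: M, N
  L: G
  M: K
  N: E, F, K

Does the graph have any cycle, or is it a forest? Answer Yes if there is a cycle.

No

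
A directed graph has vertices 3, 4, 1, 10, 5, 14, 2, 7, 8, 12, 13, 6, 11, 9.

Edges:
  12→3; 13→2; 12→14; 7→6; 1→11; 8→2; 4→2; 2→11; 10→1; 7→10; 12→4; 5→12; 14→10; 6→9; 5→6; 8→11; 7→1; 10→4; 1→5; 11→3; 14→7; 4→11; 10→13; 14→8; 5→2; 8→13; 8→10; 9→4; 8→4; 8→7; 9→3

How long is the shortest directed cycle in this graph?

5

For each vertex v, BFS finds the shortest path from v back to v.
The shortest such closed walk is 12 → 14 → 10 → 1 → 5 → 12, length 5.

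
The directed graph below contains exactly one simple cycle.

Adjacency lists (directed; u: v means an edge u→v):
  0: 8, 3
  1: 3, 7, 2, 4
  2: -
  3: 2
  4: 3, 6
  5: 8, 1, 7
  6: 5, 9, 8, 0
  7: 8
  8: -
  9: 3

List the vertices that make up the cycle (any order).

1, 4, 5, 6

DFS with gray/black marking from 5:
5 gray
  8 gray
  8 black
  1 gray
    3 gray
      2 gray
      2 black
    3 black
    7 gray
      7→8: 8 black — skip
    7 black
    1→2: 2 black — skip
    4 gray
      4→3: 3 black — skip
      6 gray
        6→5: 5 is gray → back edge
Back edge closes the cycle 5 → 1 → 4 → 6 → 5; its vertices are {1, 4, 5, 6}.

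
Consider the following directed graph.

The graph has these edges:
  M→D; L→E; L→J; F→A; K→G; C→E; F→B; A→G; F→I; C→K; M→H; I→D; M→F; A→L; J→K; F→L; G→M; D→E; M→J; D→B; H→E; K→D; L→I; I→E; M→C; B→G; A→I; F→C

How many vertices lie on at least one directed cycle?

11

A vertex is on a directed cycle iff it belongs to a strongly connected component of size ≥ 2 (or has a self-loop).
The vertices on cycles are {A, B, C, D, F, G, I, J, K, L, M} — 11 in total.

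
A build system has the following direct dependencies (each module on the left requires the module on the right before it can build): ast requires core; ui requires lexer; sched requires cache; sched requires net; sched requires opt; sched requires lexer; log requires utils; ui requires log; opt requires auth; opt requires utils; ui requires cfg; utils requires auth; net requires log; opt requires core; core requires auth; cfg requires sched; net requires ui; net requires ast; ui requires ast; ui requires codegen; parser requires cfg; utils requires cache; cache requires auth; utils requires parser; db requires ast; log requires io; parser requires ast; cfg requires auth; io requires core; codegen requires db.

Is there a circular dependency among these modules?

DFS with white/gray/black marking, starting from opt:
opt gray
  core gray
    auth gray
    auth black
  core black
  utils gray
    utils→auth: auth black — skip
    cache gray
      cache→auth: auth black — skip
    cache black
    parser gray
      ast gray
        ast→core: core black — skip
      ast black
      cfg gray
        cfg→auth: auth black — skip
        sched gray
          sched→opt: opt is gray → back edge
Back edge found, so a cycle exists: opt → utils → parser → cfg → sched → opt.

Yes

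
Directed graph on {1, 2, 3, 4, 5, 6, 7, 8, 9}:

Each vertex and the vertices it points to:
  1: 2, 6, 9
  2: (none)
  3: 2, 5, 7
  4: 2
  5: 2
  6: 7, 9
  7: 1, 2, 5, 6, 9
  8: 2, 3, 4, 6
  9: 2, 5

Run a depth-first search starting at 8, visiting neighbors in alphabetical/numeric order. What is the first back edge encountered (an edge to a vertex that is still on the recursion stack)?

6->7

DFS from 8 (visiting neighbors in alphabetical/numeric order); mark gray on enter, black on exit:
8 gray
  2 gray
  2 black
  3 gray
    3→2: 2 black — skip
    5 gray
      5→2: 2 black — skip
    5 black
    7 gray
      1 gray
        1→2: 2 black — skip
        6 gray
          6→7: 7 is gray → back edge
First back edge: 6 → 7.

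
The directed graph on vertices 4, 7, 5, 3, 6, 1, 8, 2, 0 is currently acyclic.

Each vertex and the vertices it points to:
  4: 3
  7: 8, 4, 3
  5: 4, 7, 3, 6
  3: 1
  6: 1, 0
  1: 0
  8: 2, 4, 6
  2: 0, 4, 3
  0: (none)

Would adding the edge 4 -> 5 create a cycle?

Yes

Adding 4→5 creates a cycle iff 5 can already reach 4.
Path from 5: 5 → 4.
So 5 → … → 4 → 5 is a cycle.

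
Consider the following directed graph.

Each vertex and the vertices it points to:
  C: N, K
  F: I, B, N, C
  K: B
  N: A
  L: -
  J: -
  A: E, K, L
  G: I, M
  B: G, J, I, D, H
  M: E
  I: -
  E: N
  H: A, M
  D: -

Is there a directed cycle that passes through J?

J lies on a cycle iff there is a path from J back to itself.
Exploring from J, it never reaches itself; equivalently, its strongly connected component is a singleton.

No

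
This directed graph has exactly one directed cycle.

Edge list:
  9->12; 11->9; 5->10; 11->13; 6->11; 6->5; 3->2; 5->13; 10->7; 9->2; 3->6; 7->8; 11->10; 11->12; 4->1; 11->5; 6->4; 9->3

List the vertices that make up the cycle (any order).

DFS with gray/black marking from 6:
6 gray
  4 gray
    1 gray
    1 black
  4 black
  5 gray
    13 gray
    13 black
    10 gray
      7 gray
        8 gray
        8 black
      7 black
    10 black
  5 black
  11 gray
    12 gray
    12 black
    9 gray
      3 gray
        2 gray
        2 black
        3→6: 6 is gray → back edge
Back edge closes the cycle 6 → 11 → 9 → 3 → 6; its vertices are {3, 6, 9, 11}.

3, 6, 9, 11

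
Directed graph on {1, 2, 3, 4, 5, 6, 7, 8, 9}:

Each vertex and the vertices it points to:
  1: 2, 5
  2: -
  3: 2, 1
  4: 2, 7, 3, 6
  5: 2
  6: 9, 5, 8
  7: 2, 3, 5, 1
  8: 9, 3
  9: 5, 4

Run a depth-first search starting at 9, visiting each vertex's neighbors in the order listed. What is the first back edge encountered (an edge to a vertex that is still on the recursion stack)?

DFS from 9 (visiting each vertex's neighbors in the order listed); mark gray on enter, black on exit:
9 gray
  5 gray
    2 gray
    2 black
  5 black
  4 gray
    4→2: 2 black — skip
    7 gray
      7→2: 2 black — skip
      3 gray
        3→2: 2 black — skip
        1 gray
          1→2: 2 black — skip
          1→5: 5 black — skip
        1 black
      3 black
      7→5: 5 black — skip
      7→1: 1 black — skip
    7 black
    4→3: 3 black — skip
    6 gray
      6→9: 9 is gray → back edge
First back edge: 6 → 9.

6->9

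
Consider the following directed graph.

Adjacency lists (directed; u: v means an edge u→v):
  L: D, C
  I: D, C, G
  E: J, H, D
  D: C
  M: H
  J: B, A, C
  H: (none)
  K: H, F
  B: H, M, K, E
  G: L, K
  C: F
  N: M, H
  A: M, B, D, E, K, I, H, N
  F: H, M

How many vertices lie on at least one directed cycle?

A vertex is on a directed cycle iff it belongs to a strongly connected component of size ≥ 2 (or has a self-loop).
The vertices on cycles are {A, B, E, J} — 4 in total.

4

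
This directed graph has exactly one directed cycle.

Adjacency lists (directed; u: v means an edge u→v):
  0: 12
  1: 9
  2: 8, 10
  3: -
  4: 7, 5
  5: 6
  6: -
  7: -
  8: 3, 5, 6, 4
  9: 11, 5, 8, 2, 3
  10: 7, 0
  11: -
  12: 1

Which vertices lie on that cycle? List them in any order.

0, 1, 2, 9, 10, 12

DFS with gray/black marking from 1:
1 gray
  9 gray
    11 gray
    11 black
    5 gray
      6 gray
      6 black
    5 black
    8 gray
      3 gray
      3 black
      8→5: 5 black — skip
      8→6: 6 black — skip
      4 gray
        7 gray
        7 black
        4→5: 5 black — skip
      4 black
    8 black
    2 gray
      2→8: 8 black — skip
      10 gray
        10→7: 7 black — skip
        0 gray
          12 gray
            12→1: 1 is gray → back edge
Back edge closes the cycle 1 → 9 → 2 → 10 → 0 → 12 → 1; its vertices are {0, 1, 2, 9, 10, 12}.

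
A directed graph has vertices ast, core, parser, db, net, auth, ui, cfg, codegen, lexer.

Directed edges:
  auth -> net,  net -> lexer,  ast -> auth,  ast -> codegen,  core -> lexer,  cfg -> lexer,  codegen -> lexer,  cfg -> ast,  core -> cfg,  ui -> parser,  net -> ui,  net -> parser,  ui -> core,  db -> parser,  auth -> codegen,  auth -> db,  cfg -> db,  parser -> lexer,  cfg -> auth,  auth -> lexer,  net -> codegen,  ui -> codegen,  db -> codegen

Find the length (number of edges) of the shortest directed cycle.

5

For each vertex v, BFS finds the shortest path from v back to v.
The shortest such closed walk is cfg → auth → net → ui → core → cfg, length 5.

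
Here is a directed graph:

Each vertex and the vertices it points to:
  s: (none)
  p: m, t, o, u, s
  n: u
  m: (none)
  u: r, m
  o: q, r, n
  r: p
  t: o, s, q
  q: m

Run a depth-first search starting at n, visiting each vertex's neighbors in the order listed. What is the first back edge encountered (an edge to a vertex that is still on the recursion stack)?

o->r

DFS from n (visiting each vertex's neighbors in the order listed); mark gray on enter, black on exit:
n gray
  u gray
    r gray
      p gray
        m gray
        m black
        t gray
          o gray
            q gray
              q→m: m black — skip
            q black
            o→r: r is gray → back edge
First back edge: o → r.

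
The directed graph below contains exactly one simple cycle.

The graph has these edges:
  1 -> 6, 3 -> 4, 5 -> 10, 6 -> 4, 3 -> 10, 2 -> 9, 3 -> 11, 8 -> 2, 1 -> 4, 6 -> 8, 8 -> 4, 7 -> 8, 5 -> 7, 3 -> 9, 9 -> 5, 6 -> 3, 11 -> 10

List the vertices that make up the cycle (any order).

DFS with gray/black marking from 8:
8 gray
  4 gray
  4 black
  2 gray
    9 gray
      5 gray
        10 gray
        10 black
        7 gray
          7→8: 8 is gray → back edge
Back edge closes the cycle 8 → 2 → 9 → 5 → 7 → 8; its vertices are {2, 5, 7, 8, 9}.

2, 5, 7, 8, 9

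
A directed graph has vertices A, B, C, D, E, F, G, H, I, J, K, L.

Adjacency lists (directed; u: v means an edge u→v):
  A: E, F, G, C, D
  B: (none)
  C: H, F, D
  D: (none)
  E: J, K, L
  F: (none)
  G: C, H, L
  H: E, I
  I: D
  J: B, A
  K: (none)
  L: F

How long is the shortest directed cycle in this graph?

For each vertex v, BFS finds the shortest path from v back to v.
The shortest such closed walk is J → A → E → J, length 3.

3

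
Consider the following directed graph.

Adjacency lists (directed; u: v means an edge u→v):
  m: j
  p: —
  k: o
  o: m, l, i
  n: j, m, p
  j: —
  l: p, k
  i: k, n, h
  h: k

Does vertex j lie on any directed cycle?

No

j lies on a cycle iff there is a path from j back to itself.
Exploring from j, it never reaches itself; equivalently, its strongly connected component is a singleton.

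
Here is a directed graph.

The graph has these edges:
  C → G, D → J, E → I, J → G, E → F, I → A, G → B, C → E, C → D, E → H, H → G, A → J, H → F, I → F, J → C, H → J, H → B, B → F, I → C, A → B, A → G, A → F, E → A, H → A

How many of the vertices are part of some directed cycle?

7

A vertex is on a directed cycle iff it belongs to a strongly connected component of size ≥ 2 (or has a self-loop).
The vertices on cycles are {A, C, D, E, H, I, J} — 7 in total.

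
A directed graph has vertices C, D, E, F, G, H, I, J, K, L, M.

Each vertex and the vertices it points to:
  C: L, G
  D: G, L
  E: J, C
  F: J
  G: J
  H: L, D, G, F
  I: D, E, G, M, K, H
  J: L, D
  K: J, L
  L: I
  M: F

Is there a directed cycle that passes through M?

Yes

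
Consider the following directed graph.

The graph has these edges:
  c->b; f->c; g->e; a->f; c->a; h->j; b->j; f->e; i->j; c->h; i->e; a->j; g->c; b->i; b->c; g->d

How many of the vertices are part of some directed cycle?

4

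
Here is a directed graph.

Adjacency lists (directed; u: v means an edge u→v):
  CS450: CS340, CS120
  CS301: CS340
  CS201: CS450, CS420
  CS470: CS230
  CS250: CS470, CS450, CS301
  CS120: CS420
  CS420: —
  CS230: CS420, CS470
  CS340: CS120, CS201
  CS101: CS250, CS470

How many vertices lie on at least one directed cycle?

A vertex is on a directed cycle iff it belongs to a strongly connected component of size ≥ 2 (or has a self-loop).
The vertices on cycles are {CS201, CS230, CS340, CS450, CS470} — 5 in total.

5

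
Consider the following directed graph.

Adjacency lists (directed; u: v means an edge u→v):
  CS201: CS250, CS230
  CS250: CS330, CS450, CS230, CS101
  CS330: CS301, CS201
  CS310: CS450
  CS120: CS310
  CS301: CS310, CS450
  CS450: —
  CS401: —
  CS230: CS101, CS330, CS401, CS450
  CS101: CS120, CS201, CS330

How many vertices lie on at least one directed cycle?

5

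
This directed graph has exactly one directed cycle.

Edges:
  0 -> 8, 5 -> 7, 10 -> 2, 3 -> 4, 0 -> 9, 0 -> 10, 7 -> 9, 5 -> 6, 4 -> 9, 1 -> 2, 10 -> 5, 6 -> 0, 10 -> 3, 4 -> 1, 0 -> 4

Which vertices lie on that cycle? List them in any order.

0, 5, 6, 10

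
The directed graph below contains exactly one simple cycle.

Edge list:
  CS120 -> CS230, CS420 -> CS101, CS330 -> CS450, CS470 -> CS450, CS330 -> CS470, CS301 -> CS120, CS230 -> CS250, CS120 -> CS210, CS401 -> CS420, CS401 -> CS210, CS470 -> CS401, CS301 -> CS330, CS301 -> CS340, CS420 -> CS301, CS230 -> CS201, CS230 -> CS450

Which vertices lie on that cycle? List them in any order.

CS301, CS330, CS401, CS420, CS470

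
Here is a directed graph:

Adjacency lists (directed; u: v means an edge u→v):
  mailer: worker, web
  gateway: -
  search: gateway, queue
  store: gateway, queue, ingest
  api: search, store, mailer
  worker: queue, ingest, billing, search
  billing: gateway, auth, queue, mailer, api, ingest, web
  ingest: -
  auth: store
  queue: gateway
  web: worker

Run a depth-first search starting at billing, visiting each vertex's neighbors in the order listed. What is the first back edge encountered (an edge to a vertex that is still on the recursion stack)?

worker→billing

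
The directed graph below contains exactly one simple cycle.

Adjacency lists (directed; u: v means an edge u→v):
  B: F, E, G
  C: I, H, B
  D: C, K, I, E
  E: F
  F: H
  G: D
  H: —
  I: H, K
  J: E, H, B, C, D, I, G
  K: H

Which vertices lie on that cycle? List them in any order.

DFS with gray/black marking from B:
B gray
  F gray
    H gray
    H black
  F black
  E gray
    E→F: F black — skip
  E black
  G gray
    D gray
      C gray
        I gray
          I→H: H black — skip
          K gray
            K→H: H black — skip
          K black
        I black
        C→H: H black — skip
        C→B: B is gray → back edge
Back edge closes the cycle B → G → D → C → B; its vertices are {B, C, D, G}.

B, C, D, G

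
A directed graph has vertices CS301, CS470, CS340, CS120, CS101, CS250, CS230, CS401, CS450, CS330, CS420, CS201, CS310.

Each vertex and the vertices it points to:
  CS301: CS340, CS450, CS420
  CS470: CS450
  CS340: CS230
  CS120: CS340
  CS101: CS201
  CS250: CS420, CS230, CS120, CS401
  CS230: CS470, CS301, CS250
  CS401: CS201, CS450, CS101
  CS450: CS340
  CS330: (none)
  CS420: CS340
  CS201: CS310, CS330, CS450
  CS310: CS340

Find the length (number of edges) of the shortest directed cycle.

2

For each vertex v, BFS finds the shortest path from v back to v.
The shortest such closed walk is CS250 → CS230 → CS250, length 2.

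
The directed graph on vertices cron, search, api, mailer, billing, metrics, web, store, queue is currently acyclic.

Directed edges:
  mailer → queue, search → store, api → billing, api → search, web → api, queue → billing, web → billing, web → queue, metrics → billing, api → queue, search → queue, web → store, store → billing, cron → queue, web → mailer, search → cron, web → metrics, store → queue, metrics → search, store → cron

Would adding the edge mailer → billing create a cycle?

Adding mailer→billing creates a cycle iff billing can already reach mailer.
Explore from billing: no path reaches mailer. The graph stays acyclic.

No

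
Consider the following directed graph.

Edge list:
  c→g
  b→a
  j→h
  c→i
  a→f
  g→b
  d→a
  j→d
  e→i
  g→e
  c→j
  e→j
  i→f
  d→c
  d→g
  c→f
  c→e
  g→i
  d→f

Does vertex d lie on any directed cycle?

d is on a cycle iff d can reach itself via ≥1 edge.
d → c → j → d — yes.

Yes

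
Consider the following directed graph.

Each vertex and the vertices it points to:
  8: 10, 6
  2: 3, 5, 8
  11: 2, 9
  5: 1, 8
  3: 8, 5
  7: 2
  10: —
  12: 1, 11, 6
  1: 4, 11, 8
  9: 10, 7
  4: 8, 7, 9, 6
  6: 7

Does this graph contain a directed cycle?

DFS with white/gray/black marking, starting from 5:
5 gray
  1 gray
    4 gray
      8 gray
        10 gray
        10 black
        6 gray
          7 gray
            2 gray
              3 gray
                3→8: 8 is gray → back edge
Back edge found, so a cycle exists: 8 → 6 → 7 → 2 → 3 → 8.

Yes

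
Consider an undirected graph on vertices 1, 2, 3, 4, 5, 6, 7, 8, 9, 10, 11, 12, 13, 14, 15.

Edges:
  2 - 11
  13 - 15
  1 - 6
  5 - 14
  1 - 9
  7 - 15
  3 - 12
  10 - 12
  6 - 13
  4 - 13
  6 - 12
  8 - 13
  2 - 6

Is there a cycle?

No

DFS, tracking each vertex's parent; an edge to a visited non-parent vertex closes a cycle.
Start from 6:
visit 6 (parent –)
  visit 13 (parent 6)
    visit 4 (parent 13)
      4–13: parent, skip
    13–6: parent, skip
    visit 8 (parent 13)
      8–13: parent, skip
    visit 15 (parent 13)
      visit 7 (parent 15)
        7–15: parent, skip
      15–13: parent, skip
  visit 12 (parent 6)
    visit 10 (parent 12)
      10–12: parent, skip
    visit 3 (parent 12)
      3–12: parent, skip
    12–6: parent, skip
  visit 2 (parent 6)
    2–6: parent, skip
    visit 11 (parent 2)
      11–2: parent, skip
  visit 1 (parent 6)
    1–6: parent, skip
    visit 9 (parent 1)
      9–1: parent, skip
visit 5 (parent –)
  visit 14 (parent 5)
    14–5: parent, skip
No non-parent visited neighbor found — the graph is a forest.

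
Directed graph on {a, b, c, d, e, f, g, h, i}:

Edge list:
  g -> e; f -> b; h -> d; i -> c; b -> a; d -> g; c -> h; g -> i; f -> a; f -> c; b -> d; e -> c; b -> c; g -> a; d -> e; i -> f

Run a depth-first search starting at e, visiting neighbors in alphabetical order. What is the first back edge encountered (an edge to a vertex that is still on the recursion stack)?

d->e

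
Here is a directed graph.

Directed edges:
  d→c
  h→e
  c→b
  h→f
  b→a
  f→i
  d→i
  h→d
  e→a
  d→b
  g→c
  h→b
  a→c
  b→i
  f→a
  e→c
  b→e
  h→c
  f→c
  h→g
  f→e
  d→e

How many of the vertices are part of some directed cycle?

A vertex is on a directed cycle iff it belongs to a strongly connected component of size ≥ 2 (or has a self-loop).
The vertices on cycles are {a, b, c, e} — 4 in total.

4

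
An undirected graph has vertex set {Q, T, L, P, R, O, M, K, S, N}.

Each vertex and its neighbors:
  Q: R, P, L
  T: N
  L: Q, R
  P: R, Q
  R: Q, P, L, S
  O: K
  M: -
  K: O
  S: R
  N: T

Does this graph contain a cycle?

DFS, tracking each vertex's parent; an edge to a visited non-parent vertex closes a cycle.
Start from O:
visit O (parent –)
  visit K (parent O)
    K–O: parent, skip
visit Q (parent –)
  visit R (parent Q)
    R–Q: parent, skip
    visit P (parent R)
      P–R: parent, skip
      P–Q: Q visited and ≠ parent → cycle
Cycle: Q – R – P – Q.

Yes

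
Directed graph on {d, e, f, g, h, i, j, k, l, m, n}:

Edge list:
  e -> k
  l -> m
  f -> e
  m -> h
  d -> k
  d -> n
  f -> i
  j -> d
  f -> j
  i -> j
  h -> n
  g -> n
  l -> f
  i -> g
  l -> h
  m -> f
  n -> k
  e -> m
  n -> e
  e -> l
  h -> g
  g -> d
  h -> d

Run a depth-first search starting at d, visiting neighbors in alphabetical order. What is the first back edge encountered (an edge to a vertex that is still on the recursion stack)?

DFS from d (visiting neighbors in alphabetical order); mark gray on enter, black on exit:
d gray
  k gray
  k black
  n gray
    e gray
      e→k: k black — skip
      l gray
        f gray
          f→e: e is gray → back edge
First back edge: f → e.

f→e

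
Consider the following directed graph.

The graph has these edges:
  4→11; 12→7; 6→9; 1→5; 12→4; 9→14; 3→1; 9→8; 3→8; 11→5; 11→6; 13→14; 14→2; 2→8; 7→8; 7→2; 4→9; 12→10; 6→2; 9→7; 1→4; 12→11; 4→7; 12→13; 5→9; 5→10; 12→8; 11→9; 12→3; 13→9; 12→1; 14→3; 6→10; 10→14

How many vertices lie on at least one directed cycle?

9

A vertex is on a directed cycle iff it belongs to a strongly connected component of size ≥ 2 (or has a self-loop).
The vertices on cycles are {1, 3, 4, 5, 6, 9, 10, 11, 14} — 9 in total.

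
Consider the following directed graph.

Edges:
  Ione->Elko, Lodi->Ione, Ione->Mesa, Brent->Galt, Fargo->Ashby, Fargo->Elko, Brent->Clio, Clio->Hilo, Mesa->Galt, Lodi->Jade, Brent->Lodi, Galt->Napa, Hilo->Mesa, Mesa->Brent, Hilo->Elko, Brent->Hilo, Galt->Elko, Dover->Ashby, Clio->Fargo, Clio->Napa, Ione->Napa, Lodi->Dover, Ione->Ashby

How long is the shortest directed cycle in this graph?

3

For each vertex v, BFS finds the shortest path from v back to v.
The shortest such closed walk is Brent → Hilo → Mesa → Brent, length 3.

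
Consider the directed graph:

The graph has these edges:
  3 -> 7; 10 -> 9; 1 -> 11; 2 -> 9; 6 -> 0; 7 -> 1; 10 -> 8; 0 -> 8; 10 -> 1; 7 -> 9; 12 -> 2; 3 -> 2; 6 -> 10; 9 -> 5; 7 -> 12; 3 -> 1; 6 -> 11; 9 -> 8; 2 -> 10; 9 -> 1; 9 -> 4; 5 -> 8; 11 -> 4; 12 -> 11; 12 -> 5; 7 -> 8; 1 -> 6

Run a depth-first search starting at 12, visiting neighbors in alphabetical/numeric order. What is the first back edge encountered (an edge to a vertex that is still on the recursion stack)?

10->1

DFS from 12 (visiting neighbors in alphabetical/numeric order); mark gray on enter, black on exit:
12 gray
  2 gray
    9 gray
      1 gray
        6 gray
          0 gray
            8 gray
            8 black
          0 black
          10 gray
            10→1: 1 is gray → back edge
First back edge: 10 → 1.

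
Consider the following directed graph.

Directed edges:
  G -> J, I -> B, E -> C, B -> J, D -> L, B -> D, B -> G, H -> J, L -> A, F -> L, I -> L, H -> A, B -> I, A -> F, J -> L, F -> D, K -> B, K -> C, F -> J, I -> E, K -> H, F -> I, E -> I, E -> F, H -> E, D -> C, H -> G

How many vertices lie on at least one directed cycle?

A vertex is on a directed cycle iff it belongs to a strongly connected component of size ≥ 2 (or has a self-loop).
The vertices on cycles are {A, B, D, E, F, G, I, J, L} — 9 in total.

9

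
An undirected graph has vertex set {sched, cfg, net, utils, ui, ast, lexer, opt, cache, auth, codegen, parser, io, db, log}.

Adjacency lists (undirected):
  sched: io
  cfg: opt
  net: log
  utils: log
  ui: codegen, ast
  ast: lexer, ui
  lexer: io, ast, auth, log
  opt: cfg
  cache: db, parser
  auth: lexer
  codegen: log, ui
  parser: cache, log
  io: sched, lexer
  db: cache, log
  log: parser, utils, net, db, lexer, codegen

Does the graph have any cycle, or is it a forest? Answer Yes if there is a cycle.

DFS, tracking each vertex's parent; an edge to a visited non-parent vertex closes a cycle.
Start from cfg:
visit cfg (parent –)
  visit opt (parent cfg)
    opt–cfg: parent, skip
visit sched (parent –)
  visit io (parent sched)
    io–sched: parent, skip
    visit lexer (parent io)
      lexer–io: parent, skip
      visit ast (parent lexer)
        ast–lexer: parent, skip
        visit ui (parent ast)
          visit codegen (parent ui)
            visit log (parent codegen)
              visit parser (parent log)
                visit cache (parent parser)
                  visit db (parent cache)
                    db–cache: parent, skip
                    db–log: log visited and ≠ parent → cycle
Cycle: log – parser – cache – db – log.

Yes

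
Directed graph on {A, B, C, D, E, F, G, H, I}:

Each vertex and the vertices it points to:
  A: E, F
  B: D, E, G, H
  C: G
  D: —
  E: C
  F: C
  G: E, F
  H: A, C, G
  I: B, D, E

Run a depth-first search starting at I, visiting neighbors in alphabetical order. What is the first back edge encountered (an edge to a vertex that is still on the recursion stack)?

G->E

DFS from I (visiting neighbors in alphabetical order); mark gray on enter, black on exit:
I gray
  B gray
    D gray
    D black
    E gray
      C gray
        G gray
          G→E: E is gray → back edge
First back edge: G → E.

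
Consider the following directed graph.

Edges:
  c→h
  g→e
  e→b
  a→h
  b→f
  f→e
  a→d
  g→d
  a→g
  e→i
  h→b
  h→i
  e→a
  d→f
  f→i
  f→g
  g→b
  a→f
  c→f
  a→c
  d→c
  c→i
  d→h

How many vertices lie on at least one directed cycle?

A vertex is on a directed cycle iff it belongs to a strongly connected component of size ≥ 2 (or has a self-loop).
The vertices on cycles are {a, b, c, d, e, f, g, h} — 8 in total.

8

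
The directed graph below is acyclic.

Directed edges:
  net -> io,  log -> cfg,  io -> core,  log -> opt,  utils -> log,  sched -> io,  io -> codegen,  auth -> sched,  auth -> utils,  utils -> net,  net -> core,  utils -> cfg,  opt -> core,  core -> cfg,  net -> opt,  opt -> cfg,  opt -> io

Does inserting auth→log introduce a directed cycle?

Adding auth→log creates a cycle iff log can already reach auth.
Explore from log: no path reaches auth. The graph stays acyclic.

No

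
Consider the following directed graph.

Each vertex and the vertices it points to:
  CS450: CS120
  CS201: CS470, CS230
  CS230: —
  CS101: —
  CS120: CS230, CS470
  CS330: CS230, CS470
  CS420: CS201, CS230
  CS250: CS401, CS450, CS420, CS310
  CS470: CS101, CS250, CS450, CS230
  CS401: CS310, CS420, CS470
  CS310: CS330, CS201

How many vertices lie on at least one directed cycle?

A vertex is on a directed cycle iff it belongs to a strongly connected component of size ≥ 2 (or has a self-loop).
The vertices on cycles are {CS120, CS201, CS250, CS310, CS330, CS401, CS420, CS450, CS470} — 9 in total.

9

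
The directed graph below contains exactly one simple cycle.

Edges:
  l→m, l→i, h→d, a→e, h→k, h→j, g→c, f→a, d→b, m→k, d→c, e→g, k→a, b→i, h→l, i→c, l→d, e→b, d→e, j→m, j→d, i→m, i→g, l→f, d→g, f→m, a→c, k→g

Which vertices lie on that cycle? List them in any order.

a, b, e, i, k, m

DFS with gray/black marking from k:
k gray
  g gray
    c gray
    c black
  g black
  a gray
    e gray
      b gray
        i gray
          i→g: g black — skip
          i→c: c black — skip
          m gray
            m→k: k is gray → back edge
Back edge closes the cycle k → a → e → b → i → m → k; its vertices are {a, b, e, i, k, m}.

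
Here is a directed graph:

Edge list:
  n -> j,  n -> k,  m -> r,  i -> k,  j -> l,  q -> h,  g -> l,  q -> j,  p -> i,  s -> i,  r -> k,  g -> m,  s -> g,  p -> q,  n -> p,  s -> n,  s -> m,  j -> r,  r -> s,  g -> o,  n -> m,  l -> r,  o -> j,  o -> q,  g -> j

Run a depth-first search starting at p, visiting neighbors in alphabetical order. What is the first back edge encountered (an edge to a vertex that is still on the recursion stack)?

DFS from p (visiting neighbors in alphabetical order); mark gray on enter, black on exit:
p gray
  i gray
    k gray
    k black
  i black
  q gray
    h gray
    h black
    j gray
      l gray
        r gray
          r→k: k black — skip
          s gray
            g gray
              g→j: j is gray → back edge
First back edge: g → j.

g→j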